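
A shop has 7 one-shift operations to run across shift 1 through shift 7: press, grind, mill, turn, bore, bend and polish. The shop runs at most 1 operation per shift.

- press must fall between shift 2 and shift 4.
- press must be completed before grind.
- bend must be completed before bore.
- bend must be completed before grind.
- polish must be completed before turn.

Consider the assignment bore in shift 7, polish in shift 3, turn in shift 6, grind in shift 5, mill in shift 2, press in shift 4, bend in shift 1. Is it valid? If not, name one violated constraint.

The shop runs at most 1 operation per shift — holds.
bend must be completed before grind — holds.
press must fall between shift 2 and shift 4 — holds.
bend must be completed before bore — holds.
polish must be completed before turn — holds.
press must be completed before grind — holds.

Valid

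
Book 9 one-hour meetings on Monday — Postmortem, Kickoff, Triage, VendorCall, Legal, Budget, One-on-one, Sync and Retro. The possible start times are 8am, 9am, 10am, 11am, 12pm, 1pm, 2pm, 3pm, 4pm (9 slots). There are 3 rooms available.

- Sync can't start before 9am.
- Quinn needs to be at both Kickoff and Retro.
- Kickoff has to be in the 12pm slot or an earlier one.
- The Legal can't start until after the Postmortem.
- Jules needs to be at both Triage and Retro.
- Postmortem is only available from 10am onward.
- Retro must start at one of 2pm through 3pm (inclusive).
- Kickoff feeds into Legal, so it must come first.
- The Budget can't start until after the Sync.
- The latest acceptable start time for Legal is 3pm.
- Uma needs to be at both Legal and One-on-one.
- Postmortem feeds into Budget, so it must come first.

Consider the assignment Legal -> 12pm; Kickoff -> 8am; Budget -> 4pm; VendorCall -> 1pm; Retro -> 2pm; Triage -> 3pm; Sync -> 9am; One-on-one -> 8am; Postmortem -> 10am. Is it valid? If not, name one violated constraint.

Kickoff has to be in the 12pm slot or an earlier one — holds.
The Legal can't start until after the Postmortem — holds.
Postmortem is only available from 10am onward — holds.
Uma needs to be at both Legal and One-on-one — holds.
Retro must start at one of 2pm through 3pm (inclusive) — holds.
There are 3 rooms available — holds.
Postmortem feeds into Budget, so it must come first — holds.
The Budget can't start until after the Sync — holds.
Kickoff feeds into Legal, so it must come first — holds.
Sync can't start before 9am — holds.
Jules needs to be at both Triage and Retro — holds.
The latest acceptable start time for Legal is 3pm — holds.
Quinn needs to be at both Kickoff and Retro — holds.

Yes, all constraints hold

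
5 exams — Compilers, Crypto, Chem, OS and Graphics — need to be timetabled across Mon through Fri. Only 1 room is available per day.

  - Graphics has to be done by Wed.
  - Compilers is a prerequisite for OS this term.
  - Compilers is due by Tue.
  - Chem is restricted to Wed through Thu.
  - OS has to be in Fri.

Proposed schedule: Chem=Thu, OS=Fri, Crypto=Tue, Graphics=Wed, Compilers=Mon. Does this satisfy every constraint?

Only 1 room is available per day — holds.
OS has to be in Fri — holds.
Compilers is due by Tue — holds.
Graphics has to be done by Wed — holds.
Compilers is a prerequisite for OS this term — holds.
Chem is restricted to Wed through Thu — holds.

Yes, all constraints hold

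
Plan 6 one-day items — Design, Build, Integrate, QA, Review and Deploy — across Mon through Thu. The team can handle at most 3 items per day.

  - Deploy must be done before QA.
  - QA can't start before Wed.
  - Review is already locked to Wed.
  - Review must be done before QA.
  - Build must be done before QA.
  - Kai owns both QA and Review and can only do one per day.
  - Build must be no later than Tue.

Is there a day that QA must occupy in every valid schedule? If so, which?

Thu

QA's window is Wed–Thu.
Review is fixed at Wed, and QA can't share a day with Review.
So QA must be Thu.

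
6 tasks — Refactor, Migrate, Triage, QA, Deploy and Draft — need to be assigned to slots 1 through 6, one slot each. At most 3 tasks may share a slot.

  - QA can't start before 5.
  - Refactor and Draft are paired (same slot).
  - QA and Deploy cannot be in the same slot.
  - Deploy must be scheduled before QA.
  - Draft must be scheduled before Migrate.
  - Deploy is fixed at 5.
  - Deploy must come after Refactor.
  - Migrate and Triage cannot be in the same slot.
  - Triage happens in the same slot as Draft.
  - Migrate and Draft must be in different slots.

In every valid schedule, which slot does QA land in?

6

QA's window is 5–6.
Deploy is fixed at 5, and QA can't share a slot with Deploy.
So QA must be 6.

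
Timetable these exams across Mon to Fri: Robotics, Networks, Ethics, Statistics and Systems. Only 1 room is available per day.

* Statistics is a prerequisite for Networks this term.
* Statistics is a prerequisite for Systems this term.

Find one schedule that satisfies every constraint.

Statistics=Mon, Networks=Tue, Systems=Wed, Ethics=Fri, Robotics=Thu

Checking: Statistics(Mon) before Networks(Tue); Statistics(Mon) before Systems(Wed); max 1 per day (cap 1).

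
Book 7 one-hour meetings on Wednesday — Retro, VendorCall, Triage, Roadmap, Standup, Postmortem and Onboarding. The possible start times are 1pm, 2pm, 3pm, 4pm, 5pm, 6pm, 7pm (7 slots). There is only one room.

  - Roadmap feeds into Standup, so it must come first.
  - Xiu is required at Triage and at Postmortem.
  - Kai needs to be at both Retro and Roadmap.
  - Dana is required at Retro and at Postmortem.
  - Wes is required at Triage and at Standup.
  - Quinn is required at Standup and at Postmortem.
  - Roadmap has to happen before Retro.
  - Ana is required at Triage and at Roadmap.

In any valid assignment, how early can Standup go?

2pm

Precedence pushes Standup to at least 2pm.
Standup at 2pm is achievable: VendorCall in 4pm; Retro in 3pm; Onboarding in 7pm; Triage in 5pm; Standup in 2pm; Roadmap in 1pm; Postmortem in 6pm.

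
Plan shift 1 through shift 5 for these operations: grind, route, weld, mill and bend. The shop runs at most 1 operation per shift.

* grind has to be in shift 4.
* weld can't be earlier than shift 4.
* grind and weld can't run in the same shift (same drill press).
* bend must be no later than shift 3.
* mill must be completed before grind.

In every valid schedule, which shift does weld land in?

shift 5

weld's window is shift 4–shift 5.
grind is fixed at shift 4, and weld can't share a shift with grind.
So weld must be shift 5.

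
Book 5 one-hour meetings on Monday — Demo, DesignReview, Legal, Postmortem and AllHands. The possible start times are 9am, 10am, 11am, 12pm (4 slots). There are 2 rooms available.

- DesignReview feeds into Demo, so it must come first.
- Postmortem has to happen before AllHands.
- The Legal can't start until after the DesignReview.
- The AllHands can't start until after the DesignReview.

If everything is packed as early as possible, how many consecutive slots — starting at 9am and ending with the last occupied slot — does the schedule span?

The precedence chain requires at least 2 distinct slots.
With at most 2 per slot and 5 meetings, at least 3 slots are needed.
3 works (last occupied slot: 11am): for example Demo -> 10am; Postmortem -> 9am; DesignReview -> 9am; AllHands -> 10am; Legal -> 11am.

3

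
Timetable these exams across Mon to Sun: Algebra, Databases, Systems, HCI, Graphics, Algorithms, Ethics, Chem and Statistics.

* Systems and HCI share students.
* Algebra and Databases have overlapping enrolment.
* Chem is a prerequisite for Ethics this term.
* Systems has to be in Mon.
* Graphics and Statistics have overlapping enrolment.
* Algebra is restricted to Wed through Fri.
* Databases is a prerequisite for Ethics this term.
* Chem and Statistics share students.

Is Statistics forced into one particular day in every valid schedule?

Statistics can be Mon (e.g. Algebra=Wed, Algorithms=Mon, HCI=Tue, Ethics=Wed, Databases=Mon, Statistics=Mon, Graphics=Tue, Systems=Mon, Chem=Tue) or Tue (e.g. Databases in Mon, Systems in Mon, Algebra in Wed, Graphics in Mon, Ethics in Tue, Algorithms in Mon, Statistics in Tue, HCI in Tue, Chem in Mon).

No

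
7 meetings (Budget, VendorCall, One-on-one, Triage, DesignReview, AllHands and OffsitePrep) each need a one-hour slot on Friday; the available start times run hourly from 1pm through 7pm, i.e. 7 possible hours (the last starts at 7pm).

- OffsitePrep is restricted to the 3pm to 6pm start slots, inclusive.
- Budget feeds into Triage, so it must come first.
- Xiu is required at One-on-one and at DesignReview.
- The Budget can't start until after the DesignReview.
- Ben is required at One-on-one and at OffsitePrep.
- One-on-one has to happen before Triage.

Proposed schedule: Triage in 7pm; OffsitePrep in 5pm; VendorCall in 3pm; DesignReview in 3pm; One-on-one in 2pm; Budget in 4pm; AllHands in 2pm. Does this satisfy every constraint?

Ben is required at One-on-one and at OffsitePrep — holds.
Budget feeds into Triage, so it must come first — holds.
One-on-one has to happen before Triage — holds.
OffsitePrep is restricted to the 3pm to 6pm start slots, inclusive — holds.
Xiu is required at One-on-one and at DesignReview — holds.
The Budget can't start until after the DesignReview — holds.

Yes, all constraints hold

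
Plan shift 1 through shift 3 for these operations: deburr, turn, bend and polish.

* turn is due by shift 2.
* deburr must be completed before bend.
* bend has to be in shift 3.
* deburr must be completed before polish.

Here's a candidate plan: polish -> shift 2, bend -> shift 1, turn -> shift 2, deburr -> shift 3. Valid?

No. deburr must be completed before bend is not satisfied.

turn is due by shift 2 — holds.
bend has to be in shift 3 — violated.
deburr must be completed before bend — violated.
deburr must be completed before polish — violated.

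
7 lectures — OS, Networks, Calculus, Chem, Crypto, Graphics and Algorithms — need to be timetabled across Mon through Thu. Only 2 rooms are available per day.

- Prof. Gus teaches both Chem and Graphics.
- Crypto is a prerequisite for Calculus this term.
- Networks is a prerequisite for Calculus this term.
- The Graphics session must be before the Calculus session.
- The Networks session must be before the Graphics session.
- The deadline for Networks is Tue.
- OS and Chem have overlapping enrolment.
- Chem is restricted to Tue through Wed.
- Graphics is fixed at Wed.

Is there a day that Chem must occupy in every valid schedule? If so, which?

Chem's window is Tue–Wed.
Graphics is fixed at Wed, and Chem can't share a day with Graphics.
So Chem must be Tue.

Tue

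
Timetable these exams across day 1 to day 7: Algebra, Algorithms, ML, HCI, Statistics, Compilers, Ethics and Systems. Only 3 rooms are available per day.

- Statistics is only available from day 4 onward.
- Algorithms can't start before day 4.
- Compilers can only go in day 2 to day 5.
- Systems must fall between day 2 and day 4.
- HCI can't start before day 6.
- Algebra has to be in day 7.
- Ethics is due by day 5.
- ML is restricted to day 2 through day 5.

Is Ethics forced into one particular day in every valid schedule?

No

Ethics can be day 1 (e.g. Systems -> day 2; Compilers -> day 2; ML -> day 2; Algebra -> day 7; Statistics -> day 4; Algorithms -> day 4; Ethics -> day 1; HCI -> day 6) or day 2 (e.g. Statistics -> day 4; Systems -> day 2; HCI -> day 6; ML -> day 2; Algebra -> day 7; Algorithms -> day 4; Compilers -> day 3; Ethics -> day 2).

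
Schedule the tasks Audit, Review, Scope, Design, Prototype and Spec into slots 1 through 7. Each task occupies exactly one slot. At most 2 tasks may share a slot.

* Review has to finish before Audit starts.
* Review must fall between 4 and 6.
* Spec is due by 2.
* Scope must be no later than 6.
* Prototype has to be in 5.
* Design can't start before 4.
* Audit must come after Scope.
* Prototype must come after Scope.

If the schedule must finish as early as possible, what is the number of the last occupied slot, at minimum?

The precedence chain requires at least 2 distinct slots.
With at most 2 per slot and 6 tasks, at least 3 slots are needed.
Prototype can't be placed before 5, so the schedule must run through at least slot 5.
5 works (last occupied slot: 5): for example Design in 4, Prototype in 5, Spec in 1, Scope in 1, Audit in 5, Review in 4.

5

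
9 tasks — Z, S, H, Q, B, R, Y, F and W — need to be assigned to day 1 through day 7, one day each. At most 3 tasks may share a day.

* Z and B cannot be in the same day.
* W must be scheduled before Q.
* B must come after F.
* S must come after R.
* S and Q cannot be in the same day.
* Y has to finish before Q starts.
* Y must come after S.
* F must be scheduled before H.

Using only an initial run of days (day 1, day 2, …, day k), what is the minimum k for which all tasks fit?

The precedence chain requires at least 4 distinct days.
With at most 3 per day and 9 tasks, at least 3 days are needed.
4 works (last occupied day: day 4): for example W -> day 1; Z -> day 3; Y -> day 3; F -> day 1; S -> day 2; H -> day 2; Q -> day 4; B -> day 2; R -> day 1.

4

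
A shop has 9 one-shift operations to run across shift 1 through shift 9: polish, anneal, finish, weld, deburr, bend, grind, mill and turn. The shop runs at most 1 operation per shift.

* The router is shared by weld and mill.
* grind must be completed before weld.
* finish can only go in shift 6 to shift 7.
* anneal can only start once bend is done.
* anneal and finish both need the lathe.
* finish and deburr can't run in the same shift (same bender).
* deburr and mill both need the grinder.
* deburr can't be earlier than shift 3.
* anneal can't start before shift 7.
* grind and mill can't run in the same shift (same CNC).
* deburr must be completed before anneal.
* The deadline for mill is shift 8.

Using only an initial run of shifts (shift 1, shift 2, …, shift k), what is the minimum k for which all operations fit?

9 shifts

The precedence chain requires at least 2 distinct shifts.
With at most 1 per shift and 9 operations, at least 9 shifts are needed.
anneal can't be placed before shift 7, so the schedule must run through at least shift 7.
9 works (last occupied shift: shift 9): for example anneal in shift 7, turn in shift 9, finish in shift 6, deburr in shift 3, polish in shift 8, weld in shift 4, bend in shift 5, grind in shift 2, mill in shift 1.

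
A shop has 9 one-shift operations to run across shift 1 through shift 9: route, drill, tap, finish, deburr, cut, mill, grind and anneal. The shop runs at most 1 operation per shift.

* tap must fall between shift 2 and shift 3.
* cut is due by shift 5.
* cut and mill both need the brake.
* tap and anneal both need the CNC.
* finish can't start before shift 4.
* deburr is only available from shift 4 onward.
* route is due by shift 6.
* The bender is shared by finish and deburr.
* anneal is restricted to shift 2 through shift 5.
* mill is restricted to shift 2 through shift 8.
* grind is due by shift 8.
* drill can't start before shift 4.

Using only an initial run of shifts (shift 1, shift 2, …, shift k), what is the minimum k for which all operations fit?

With at most 1 per shift and 9 operations, at least 9 shifts are needed.
drill can't be placed before shift 4, so the schedule must run through at least shift 4.
9 works (last occupied shift: shift 9): for example cut -> shift 1; anneal -> shift 3; grind -> shift 8; finish -> shift 6; mill -> shift 7; drill -> shift 5; deburr -> shift 9; tap -> shift 2; route -> shift 4.

9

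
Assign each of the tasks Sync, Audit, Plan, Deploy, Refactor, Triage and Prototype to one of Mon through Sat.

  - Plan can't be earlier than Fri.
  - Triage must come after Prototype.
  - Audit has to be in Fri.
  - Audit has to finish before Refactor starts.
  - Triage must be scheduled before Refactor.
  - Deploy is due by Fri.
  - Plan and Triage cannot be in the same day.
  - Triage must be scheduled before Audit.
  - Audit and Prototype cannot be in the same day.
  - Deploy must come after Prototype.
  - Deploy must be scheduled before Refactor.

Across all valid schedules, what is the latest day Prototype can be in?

Downstream work caps Prototype at Wed.
Prototype at Wed is achievable: Sync=Mon, Deploy=Thu, Triage=Thu, Refactor=Sat, Prototype=Wed, Audit=Fri, Plan=Fri.

Wed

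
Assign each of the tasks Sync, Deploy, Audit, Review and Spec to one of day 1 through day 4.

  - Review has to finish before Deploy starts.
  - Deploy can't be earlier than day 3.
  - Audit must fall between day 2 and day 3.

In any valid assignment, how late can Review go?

Downstream work caps Review at day 3.
Review at day 3 is achievable: Deploy -> day 4; Sync -> day 1; Audit -> day 2; Spec -> day 1; Review -> day 3.

day 3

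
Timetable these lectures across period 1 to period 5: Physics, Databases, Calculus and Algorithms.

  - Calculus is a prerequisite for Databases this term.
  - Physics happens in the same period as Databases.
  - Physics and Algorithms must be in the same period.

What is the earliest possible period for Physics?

Physics must be in the same period as Databases, which can't be before period 2, so Physics is at least period 2.
Physics at period 2 is achievable: Physics -> period 2, Calculus -> period 1, Databases -> period 2, Algorithms -> period 2.

period 2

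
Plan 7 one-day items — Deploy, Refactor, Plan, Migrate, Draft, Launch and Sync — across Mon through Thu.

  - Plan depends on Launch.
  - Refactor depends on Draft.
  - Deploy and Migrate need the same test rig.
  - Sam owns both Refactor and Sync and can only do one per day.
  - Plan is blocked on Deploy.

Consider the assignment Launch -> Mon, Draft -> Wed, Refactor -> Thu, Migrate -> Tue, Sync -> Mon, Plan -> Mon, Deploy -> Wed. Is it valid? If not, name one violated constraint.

Deploy and Migrate need the same test rig — holds.
Refactor depends on Draft — holds.
Sam owns both Refactor and Sync and can only do one per day — holds.
Plan is blocked on Deploy — violated.
Plan depends on Launch — violated.

No — it violates: Plan is blocked on Deploy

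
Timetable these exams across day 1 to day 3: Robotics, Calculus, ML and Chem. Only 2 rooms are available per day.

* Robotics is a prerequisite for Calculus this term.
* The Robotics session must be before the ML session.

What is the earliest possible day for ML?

day 2

Precedence pushes ML to at least day 2.
ML at day 2 is achievable: Chem -> day 1; Robotics -> day 1; Calculus -> day 2; ML -> day 2.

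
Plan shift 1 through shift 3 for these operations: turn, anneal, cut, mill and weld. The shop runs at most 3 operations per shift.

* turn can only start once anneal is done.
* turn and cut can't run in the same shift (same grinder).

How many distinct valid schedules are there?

51

Splitting on turn: it can be shift 2 (17), shift 3 (34). Listing each branch's schedules as (anneal, cut, mill, weld) by shift number:
turn=shift 2: (1,1,1,2) (1,1,1,3) (1,1,2,1) (1,1,2,2) (1,1,2,3) (1,1,3,1) (1,1,3,2) (1,1,3,3) (1,3,1,1) (1,3,1,2) (1,3,1,3) (1,3,2,1) (1,3,2,2) (1,3,2,3) (1,3,3,1) (1,3,3,2) (1,3,3,3) — 17.
turn=shift 3: (1,1,1,2) (1,1,1,3) (1,1,2,1) (1,1,2,2) (1,1,2,3) (1,1,3,1) (1,1,3,2) (1,1,3,3) (1,2,1,1) (1,2,1,2) (1,2,1,3) (1,2,2,1) (1,2,2,2) (1,2,2,3) (1,2,3,1) (1,2,3,2) (1,2,3,3) (2,1,1,1) (2,1,1,2) (2,1,1,3) (2,1,2,1) (2,1,2,2) (2,1,2,3) (2,1,3,1) (2,1,3,2) (2,1,3,3) (2,2,1,1) (2,2,1,2) (2,2,1,3) (2,2,2,1) (2,2,2,3) (2,2,3,1) (2,2,3,2) (2,2,3,3) — 34.
Summing: 17 + 34 = 51.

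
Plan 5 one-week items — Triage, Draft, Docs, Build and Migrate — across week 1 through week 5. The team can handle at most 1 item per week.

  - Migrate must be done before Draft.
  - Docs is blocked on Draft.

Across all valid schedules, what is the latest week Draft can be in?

week 4

Precedence pushes Draft to at least week 2; downstream work caps Draft at week 4.
Draft at week 4 is achievable: Build=week 3, Docs=week 5, Migrate=week 1, Draft=week 4, Triage=week 2.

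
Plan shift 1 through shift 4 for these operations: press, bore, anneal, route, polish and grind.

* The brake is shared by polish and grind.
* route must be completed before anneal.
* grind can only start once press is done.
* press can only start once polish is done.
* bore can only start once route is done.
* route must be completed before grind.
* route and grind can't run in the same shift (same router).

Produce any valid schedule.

press=shift 2; anneal=shift 2; polish=shift 1; grind=shift 3; bore=shift 2; route=shift 1

Checking: route(shift 1) before anneal(shift 2); route(shift 1) before bore(shift 2); polish(shift 1) before press(shift 2); press(shift 2) before grind(shift 3); route(shift 1) before grind(shift 3); polish(shift 1) != grind(shift 3); route(shift 1) != grind(shift 3).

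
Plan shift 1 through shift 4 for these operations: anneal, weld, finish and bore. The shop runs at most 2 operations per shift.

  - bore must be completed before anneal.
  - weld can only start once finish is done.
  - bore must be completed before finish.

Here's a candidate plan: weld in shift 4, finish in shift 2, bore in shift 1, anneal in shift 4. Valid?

weld can only start once finish is done — holds.
The shop runs at most 2 operations per shift — holds.
bore must be completed before anneal — holds.
bore must be completed before finish — holds.

Yes, all constraints hold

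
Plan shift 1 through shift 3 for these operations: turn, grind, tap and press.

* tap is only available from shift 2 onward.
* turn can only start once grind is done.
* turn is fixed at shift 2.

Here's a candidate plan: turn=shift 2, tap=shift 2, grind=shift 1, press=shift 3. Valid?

turn is fixed at shift 2 — holds.
turn can only start once grind is done — holds.
tap is only available from shift 2 onward — holds.

Yes, all constraints hold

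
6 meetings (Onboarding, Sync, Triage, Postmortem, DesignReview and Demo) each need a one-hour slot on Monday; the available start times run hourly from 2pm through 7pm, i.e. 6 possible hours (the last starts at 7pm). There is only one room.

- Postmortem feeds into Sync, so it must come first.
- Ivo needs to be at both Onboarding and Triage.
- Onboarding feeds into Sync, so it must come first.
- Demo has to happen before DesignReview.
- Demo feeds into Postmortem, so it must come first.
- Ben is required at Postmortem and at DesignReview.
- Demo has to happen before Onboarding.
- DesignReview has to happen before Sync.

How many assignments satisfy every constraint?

36

Splitting on Onboarding: it can be 3pm (8), 4pm (10), 5pm (10), 6pm (8). Listing each branch's schedules as (Sync, Triage, Postmortem, DesignReview, Demo):
Onboarding=3pm: (6pm,7pm,4pm,5pm,2pm) (6pm,7pm,5pm,4pm,2pm) (7pm,4pm,5pm,6pm,2pm) (7pm,4pm,6pm,5pm,2pm) (7pm,5pm,4pm,6pm,2pm) (7pm,5pm,6pm,4pm,2pm) (7pm,6pm,4pm,5pm,2pm) (7pm,6pm,5pm,4pm,2pm) — 8.
Onboarding=4pm: (6pm,7pm,3pm,5pm,2pm) (6pm,7pm,5pm,3pm,2pm) (7pm,2pm,5pm,6pm,3pm) (7pm,2pm,6pm,5pm,3pm) (7pm,3pm,5pm,6pm,2pm) (7pm,3pm,6pm,5pm,2pm) (7pm,5pm,3pm,6pm,2pm) (7pm,5pm,6pm,3pm,2pm) (7pm,6pm,3pm,5pm,2pm) (7pm,6pm,5pm,3pm,2pm) — 10.
Onboarding=5pm: (6pm,7pm,3pm,4pm,2pm) (6pm,7pm,4pm,3pm,2pm) (7pm,2pm,4pm,6pm,3pm) (7pm,2pm,6pm,4pm,3pm) (7pm,3pm,4pm,6pm,2pm) (7pm,3pm,6pm,4pm,2pm) (7pm,4pm,3pm,6pm,2pm) (7pm,4pm,6pm,3pm,2pm) (7pm,6pm,3pm,4pm,2pm) (7pm,6pm,4pm,3pm,2pm) — 10.
Onboarding=6pm: (7pm,2pm,4pm,5pm,3pm) (7pm,2pm,5pm,4pm,3pm) (7pm,3pm,4pm,5pm,2pm) (7pm,3pm,5pm,4pm,2pm) (7pm,4pm,3pm,5pm,2pm) (7pm,4pm,5pm,3pm,2pm) (7pm,5pm,3pm,4pm,2pm) (7pm,5pm,4pm,3pm,2pm) — 8.
Summing: 8 + 10 + 10 + 8 = 36.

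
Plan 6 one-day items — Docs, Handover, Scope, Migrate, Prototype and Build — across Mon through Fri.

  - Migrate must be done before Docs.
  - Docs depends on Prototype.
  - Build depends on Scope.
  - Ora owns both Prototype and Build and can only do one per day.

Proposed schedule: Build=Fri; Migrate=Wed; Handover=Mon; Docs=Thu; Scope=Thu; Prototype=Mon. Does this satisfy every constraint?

Yes, all constraints hold

Docs depends on Prototype — holds.
Migrate must be done before Docs — holds.
Build depends on Scope — holds.
Ora owns both Prototype and Build and can only do one per day — holds.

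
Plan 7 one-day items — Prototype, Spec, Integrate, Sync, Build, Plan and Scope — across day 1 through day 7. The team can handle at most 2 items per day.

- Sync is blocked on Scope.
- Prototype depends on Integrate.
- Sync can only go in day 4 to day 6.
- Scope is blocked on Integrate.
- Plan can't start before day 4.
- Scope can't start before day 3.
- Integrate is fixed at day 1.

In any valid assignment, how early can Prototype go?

day 2

Precedence pushes Prototype to at least day 2.
Prototype at day 2 is achievable: Sync -> day 4; Integrate -> day 1; Spec -> day 1; Scope -> day 3; Prototype -> day 2; Build -> day 2; Plan -> day 4.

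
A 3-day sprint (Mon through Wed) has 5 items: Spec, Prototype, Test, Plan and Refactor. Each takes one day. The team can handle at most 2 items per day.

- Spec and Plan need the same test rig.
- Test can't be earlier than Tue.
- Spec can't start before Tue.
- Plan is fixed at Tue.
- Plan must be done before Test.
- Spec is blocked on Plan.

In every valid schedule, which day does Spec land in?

Spec's window is Tue–Wed.
Plan is fixed at Tue, and Spec can't share a day with Plan.
So Spec must be Wed.

Wed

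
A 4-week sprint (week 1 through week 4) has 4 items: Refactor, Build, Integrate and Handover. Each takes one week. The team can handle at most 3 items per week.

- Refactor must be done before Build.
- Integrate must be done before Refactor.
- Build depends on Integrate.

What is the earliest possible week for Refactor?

week 2

Precedence pushes Refactor to at least week 2; downstream work caps Refactor at week 3.
Refactor at week 2 is achievable: Build=week 3; Refactor=week 2; Handover=week 1; Integrate=week 1.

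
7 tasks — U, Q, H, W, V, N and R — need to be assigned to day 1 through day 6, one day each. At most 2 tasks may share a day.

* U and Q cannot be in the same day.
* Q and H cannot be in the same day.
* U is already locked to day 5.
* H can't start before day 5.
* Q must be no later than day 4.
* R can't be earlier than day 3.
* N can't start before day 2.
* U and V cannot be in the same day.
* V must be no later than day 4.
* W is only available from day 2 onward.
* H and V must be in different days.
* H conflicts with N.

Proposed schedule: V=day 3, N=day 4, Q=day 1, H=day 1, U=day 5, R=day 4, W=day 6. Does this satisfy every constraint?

R can't be earlier than day 3 — holds.
U is already locked to day 5 — holds.
W is only available from day 2 onward — holds.
Q and H cannot be in the same day — violated.
Q must be no later than day 4 — holds.
N can't start before day 2 — holds.
V must be no later than day 4 — holds.
H conflicts with N — holds.
U and Q cannot be in the same day — holds.
H and V must be in different days — holds.
At most 2 tasks may share a day — holds.
H can't start before day 5 — violated.
U and V cannot be in the same day — holds.

No. Q and H cannot be in the same day is not satisfied.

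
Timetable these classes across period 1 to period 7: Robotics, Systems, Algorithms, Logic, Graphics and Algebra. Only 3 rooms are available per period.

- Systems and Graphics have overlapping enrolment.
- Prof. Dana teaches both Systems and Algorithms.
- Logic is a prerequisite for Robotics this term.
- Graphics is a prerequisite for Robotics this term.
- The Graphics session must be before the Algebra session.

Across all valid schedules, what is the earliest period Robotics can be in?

period 2

Precedence pushes Robotics to at least period 2.
Robotics at period 2 is achievable: Algorithms=period 1; Robotics=period 2; Logic=period 1; Algebra=period 2; Systems=period 2; Graphics=period 1.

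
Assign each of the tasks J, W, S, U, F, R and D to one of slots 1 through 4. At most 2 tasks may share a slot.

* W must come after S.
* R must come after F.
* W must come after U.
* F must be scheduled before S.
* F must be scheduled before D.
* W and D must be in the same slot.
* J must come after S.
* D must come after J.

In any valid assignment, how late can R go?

Precedence pushes R to at least 2.
R at 3 is achievable: U in 1, J in 3, R in 3, F in 1, S in 2, W in 4, D in 4.
Nothing later works — the capacity limit rule out every slot after 3.

3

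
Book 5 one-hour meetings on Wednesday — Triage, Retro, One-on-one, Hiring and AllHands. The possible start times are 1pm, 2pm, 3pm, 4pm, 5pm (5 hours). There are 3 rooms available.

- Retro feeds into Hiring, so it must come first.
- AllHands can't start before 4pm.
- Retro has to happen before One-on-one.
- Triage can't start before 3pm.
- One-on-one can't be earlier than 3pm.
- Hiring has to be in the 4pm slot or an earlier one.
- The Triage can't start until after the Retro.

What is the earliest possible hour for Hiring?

Precedence pushes Hiring to at least 2pm; Hiring's own window allows nothing later than 4pm.
Hiring at 2pm is achievable: Triage=3pm, Hiring=2pm, One-on-one=3pm, Retro=1pm, AllHands=4pm.

2pm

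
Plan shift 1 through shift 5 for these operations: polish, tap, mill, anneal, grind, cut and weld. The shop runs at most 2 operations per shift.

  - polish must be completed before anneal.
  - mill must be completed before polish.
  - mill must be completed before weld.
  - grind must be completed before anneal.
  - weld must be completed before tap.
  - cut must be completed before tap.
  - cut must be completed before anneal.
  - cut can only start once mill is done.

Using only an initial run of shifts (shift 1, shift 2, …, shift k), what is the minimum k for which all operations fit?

The precedence chain requires at least 3 distinct shifts.
With at most 2 per shift and 7 operations, at least 4 shifts are needed.
4 works (last occupied shift: shift 4): for example mill=shift 1; cut=shift 2; tap=shift 4; polish=shift 2; weld=shift 3; anneal=shift 3; grind=shift 1.

4 shifts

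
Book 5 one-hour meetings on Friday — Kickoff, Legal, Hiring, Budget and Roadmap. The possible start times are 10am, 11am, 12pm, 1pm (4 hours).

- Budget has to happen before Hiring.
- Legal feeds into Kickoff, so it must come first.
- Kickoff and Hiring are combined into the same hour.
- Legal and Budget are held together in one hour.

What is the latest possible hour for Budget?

12pm

Downstream work caps Budget at 12pm.
Budget at 12pm is achievable: Legal -> 12pm, Roadmap -> 10am, Kickoff -> 1pm, Budget -> 12pm, Hiring -> 1pm.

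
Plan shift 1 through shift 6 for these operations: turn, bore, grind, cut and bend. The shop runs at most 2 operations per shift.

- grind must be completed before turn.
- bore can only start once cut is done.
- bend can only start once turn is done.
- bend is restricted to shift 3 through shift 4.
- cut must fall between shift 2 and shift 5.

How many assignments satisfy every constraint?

Splitting on turn: it can be shift 2 (20), shift 3 (20). Listing each branch's schedules as (bore, grind, cut, bend) by shift number:
turn=shift 2: (3,1,2,3) (3,1,2,4) (4,1,2,3) (4,1,2,4) (4,1,3,3) (4,1,3,4) (5,1,2,3) (5,1,2,4) (5,1,3,3) (5,1,3,4) (5,1,4,3) (5,1,4,4) (6,1,2,3) (6,1,2,4) (6,1,3,3) (6,1,3,4) (6,1,4,3) (6,1,4,4) (6,1,5,3) (6,1,5,4) — 20.
turn=shift 3: (3,1,2,4) (3,2,2,4) (4,1,2,4) (4,1,3,4) (4,2,2,4) (4,2,3,4) (5,1,2,4) (5,1,3,4) (5,1,4,4) (5,2,2,4) (5,2,3,4) (5,2,4,4) (6,1,2,4) (6,1,3,4) (6,1,4,4) (6,1,5,4) (6,2,2,4) (6,2,3,4) (6,2,4,4) (6,2,5,4) — 20.
Summing: 20 + 20 = 40.

40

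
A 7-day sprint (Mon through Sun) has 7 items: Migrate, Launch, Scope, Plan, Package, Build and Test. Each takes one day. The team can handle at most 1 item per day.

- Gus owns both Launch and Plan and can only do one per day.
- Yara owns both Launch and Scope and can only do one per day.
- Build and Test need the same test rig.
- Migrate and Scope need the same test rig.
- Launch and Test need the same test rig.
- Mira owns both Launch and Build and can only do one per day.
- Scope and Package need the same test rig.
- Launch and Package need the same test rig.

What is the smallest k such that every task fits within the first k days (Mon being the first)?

With at most 1 per day and 7 tasks, at least 7 days are needed.
7 works (last occupied day: Sun): for example Package in Fri; Build in Sat; Migrate in Mon; Test in Sun; Scope in Wed; Plan in Thu; Launch in Tue.

7 days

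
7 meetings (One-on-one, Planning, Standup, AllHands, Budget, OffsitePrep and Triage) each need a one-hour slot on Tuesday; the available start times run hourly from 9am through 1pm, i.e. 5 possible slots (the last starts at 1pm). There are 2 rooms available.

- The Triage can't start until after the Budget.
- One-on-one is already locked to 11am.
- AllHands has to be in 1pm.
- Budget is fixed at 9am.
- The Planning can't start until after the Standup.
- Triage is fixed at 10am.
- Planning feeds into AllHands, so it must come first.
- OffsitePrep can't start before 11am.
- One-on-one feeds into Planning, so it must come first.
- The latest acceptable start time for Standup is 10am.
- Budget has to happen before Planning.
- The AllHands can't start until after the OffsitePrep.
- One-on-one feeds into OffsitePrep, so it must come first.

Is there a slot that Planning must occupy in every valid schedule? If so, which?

12pm

One-on-one is fixed at 11am and must come before Planning, so Planning is at least 12pm.
AllHands is fixed at 1pm and must come after Planning, so Planning is at most 12pm.
So Planning must be 12pm.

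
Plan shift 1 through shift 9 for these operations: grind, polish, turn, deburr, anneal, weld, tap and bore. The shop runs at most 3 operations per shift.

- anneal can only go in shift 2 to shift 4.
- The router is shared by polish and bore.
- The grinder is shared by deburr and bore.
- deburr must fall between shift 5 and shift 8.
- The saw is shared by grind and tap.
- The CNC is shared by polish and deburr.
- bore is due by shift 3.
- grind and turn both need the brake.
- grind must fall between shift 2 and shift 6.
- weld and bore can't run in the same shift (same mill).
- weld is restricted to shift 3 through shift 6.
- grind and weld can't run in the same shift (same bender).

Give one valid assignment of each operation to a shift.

bore=shift 1, anneal=shift 2, deburr=shift 5, turn=shift 1, grind=shift 2, tap=shift 1, weld=shift 3, polish=shift 2

Checking: grind(shift 2) != tap(shift 1); weld(shift 3) != bore(shift 1); deburr(shift 5) != bore(shift 1); grind(shift 2) != weld(shift 3); polish(shift 2) != bore(shift 1); polish(shift 2) != deburr(shift 5); grind(shift 2) != turn(shift 1); grind=shift 2 in [shift 2,shift 6]; anneal=shift 2 in [shift 2,shift 4]; bore=shift 1 in [shift 1,shift 3]; deburr=shift 5 in [shift 5,shift 8]; weld=shift 3 in [shift 3,shift 6]; max 3 per shift (cap 3).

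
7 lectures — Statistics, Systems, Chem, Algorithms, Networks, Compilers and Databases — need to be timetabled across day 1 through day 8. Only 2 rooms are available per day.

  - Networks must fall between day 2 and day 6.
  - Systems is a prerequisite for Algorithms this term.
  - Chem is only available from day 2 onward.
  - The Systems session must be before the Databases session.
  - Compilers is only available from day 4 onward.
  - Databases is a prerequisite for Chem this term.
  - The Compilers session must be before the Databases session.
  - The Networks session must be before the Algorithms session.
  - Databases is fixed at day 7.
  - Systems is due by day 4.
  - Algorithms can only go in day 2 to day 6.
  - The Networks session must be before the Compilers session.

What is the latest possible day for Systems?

day 4

Systems's own window allows nothing later than day 4.
Systems at day 4 is achievable: Systems=day 4, Networks=day 2, Chem=day 8, Statistics=day 1, Compilers=day 4, Databases=day 7, Algorithms=day 5.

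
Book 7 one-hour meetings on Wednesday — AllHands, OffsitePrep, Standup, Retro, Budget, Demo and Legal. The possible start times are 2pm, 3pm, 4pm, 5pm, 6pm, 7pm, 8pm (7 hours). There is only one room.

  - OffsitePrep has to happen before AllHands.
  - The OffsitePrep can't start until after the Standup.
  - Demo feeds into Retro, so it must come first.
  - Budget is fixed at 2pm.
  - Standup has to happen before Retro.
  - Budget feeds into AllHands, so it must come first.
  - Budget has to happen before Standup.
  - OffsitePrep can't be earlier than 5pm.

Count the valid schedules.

42

Splitting on AllHands: it can be 6pm (6), 7pm (14), 8pm (22). Listing each branch's schedules as (OffsitePrep, Standup, Retro, Budget, Demo, Legal):
AllHands=6pm: (5pm,3pm,7pm,2pm,4pm,8pm) (5pm,3pm,8pm,2pm,4pm,7pm) (5pm,3pm,8pm,2pm,7pm,4pm) (5pm,4pm,7pm,2pm,3pm,8pm) (5pm,4pm,8pm,2pm,3pm,7pm) (5pm,4pm,8pm,2pm,7pm,3pm) — 6.
AllHands=7pm: (5pm,3pm,6pm,2pm,4pm,8pm) (5pm,3pm,8pm,2pm,4pm,6pm) (5pm,3pm,8pm,2pm,6pm,4pm) (5pm,4pm,6pm,2pm,3pm,8pm) (5pm,4pm,8pm,2pm,3pm,6pm) (5pm,4pm,8pm,2pm,6pm,3pm) (6pm,3pm,5pm,2pm,4pm,8pm) (6pm,3pm,8pm,2pm,4pm,5pm) (6pm,3pm,8pm,2pm,5pm,4pm) (6pm,4pm,5pm,2pm,3pm,8pm) (6pm,4pm,8pm,2pm,3pm,5pm) (6pm,4pm,8pm,2pm,5pm,3pm) (6pm,5pm,8pm,2pm,3pm,4pm) (6pm,5pm,8pm,2pm,4pm,3pm) — 14.
AllHands=8pm: (5pm,3pm,6pm,2pm,4pm,7pm) (5pm,3pm,7pm,2pm,4pm,6pm) (5pm,3pm,7pm,2pm,6pm,4pm) (5pm,4pm,6pm,2pm,3pm,7pm) (5pm,4pm,7pm,2pm,3pm,6pm) (5pm,4pm,7pm,2pm,6pm,3pm) (6pm,3pm,5pm,2pm,4pm,7pm) (6pm,3pm,7pm,2pm,4pm,5pm) (6pm,3pm,7pm,2pm,5pm,4pm) (6pm,4pm,5pm,2pm,3pm,7pm) (6pm,4pm,7pm,2pm,3pm,5pm) (6pm,4pm,7pm,2pm,5pm,3pm) (6pm,5pm,7pm,2pm,3pm,4pm) (6pm,5pm,7pm,2pm,4pm,3pm) (7pm,3pm,5pm,2pm,4pm,6pm) (7pm,3pm,6pm,2pm,4pm,5pm) (7pm,3pm,6pm,2pm,5pm,4pm) (7pm,4pm,5pm,2pm,3pm,6pm) (7pm,4pm,6pm,2pm,3pm,5pm) (7pm,4pm,6pm,2pm,5pm,3pm) (7pm,5pm,6pm,2pm,3pm,4pm) (7pm,5pm,6pm,2pm,4pm,3pm) — 22.
Summing: 6 + 14 + 22 = 42.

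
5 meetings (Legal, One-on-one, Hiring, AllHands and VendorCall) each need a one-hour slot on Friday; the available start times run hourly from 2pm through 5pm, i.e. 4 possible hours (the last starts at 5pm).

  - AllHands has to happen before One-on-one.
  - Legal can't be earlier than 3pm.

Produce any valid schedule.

AllHands=2pm; Legal=3pm; VendorCall=2pm; Hiring=2pm; One-on-one=3pm

Checking: AllHands(2pm) before One-on-one(3pm); Legal=3pm in [3pm,5pm].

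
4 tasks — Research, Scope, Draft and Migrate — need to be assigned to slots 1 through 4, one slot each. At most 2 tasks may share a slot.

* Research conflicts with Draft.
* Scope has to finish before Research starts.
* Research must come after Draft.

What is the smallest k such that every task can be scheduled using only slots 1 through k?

The precedence chain requires at least 2 distinct slots.
With at most 2 per slot and 4 tasks, at least 2 slots are needed.
2 works (last occupied slot: 2): for example Research=2, Migrate=2, Scope=1, Draft=1.

2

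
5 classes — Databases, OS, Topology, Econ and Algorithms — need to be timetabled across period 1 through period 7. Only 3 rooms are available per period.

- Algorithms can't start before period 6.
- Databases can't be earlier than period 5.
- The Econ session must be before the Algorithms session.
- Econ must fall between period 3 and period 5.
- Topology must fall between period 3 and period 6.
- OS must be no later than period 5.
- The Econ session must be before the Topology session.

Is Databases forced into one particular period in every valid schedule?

No

Databases can be period 5 (e.g. Algorithms=period 6; Econ=period 3; Topology=period 4; Databases=period 5; OS=period 1) or period 6 (e.g. Topology=period 4, OS=period 1, Econ=period 3, Databases=period 6, Algorithms=period 6).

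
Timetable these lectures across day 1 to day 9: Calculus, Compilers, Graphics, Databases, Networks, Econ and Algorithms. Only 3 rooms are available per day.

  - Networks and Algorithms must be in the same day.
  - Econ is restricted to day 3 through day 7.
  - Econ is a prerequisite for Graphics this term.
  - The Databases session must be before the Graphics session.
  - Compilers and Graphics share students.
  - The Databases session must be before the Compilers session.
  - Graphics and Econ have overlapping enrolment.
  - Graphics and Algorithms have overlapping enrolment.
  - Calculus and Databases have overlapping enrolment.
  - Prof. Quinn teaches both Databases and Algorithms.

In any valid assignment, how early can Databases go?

Downstream work caps Databases at day 8.
Databases at day 1 is achievable: Algorithms=day 3, Econ=day 3, Networks=day 3, Compilers=day 2, Databases=day 1, Graphics=day 4, Calculus=day 2.

day 1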